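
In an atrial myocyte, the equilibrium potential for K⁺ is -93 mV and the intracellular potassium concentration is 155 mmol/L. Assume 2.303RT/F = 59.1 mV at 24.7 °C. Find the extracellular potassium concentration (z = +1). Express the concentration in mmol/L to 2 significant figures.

4.1 mmol/L

Nernst: E = (59.1/1) · log₁₀([out]/[in]), so log₁₀([out]/[in]) = -93.0 × 1 / 59.1 = -1.5736.
[out]/[in] = 10^(-1.5736) = 0.02669.
[out] = 0.02669 × 155 = 4.137 mmol/L.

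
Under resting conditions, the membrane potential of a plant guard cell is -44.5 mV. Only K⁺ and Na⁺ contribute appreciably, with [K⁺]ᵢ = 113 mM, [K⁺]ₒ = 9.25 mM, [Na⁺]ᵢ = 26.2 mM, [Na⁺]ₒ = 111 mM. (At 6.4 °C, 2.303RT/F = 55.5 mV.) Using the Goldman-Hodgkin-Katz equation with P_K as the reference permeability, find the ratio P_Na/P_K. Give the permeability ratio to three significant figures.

0.0803

Let α = P_Na/P_K. GHK: Vm = 55.5·log₁₀[(Kₒ + α·Naₒ)/(Kᵢ + α·Naᵢ)].
10^(Vm/55.5) = 10^(-44.5/55.5) = 0.15783
So 0.15783·(Kᵢ + α·Naᵢ) = Kₒ + α·Naₒ → α = (0.15783·113.0 − 9.25) / (111.0 − 0.15783·26.2)
α = (17.84 − 9.25) / (111.0 − 4.135) = 8.585/106.9 = 0.08034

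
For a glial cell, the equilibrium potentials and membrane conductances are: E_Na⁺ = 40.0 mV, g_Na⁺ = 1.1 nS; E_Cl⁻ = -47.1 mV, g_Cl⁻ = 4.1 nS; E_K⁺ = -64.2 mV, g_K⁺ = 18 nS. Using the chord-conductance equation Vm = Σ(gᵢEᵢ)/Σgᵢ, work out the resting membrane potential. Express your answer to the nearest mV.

Σ gᵢEᵢ = 1.1·(40.0) + 4.1·(-47.1) + 18·(-64.2) = -1304.71
Σ gᵢ = 1.1 + 4.1 + 18 = 23.2
Vm = -1304.71 / 23.2 = -56.24 mV

-56 mV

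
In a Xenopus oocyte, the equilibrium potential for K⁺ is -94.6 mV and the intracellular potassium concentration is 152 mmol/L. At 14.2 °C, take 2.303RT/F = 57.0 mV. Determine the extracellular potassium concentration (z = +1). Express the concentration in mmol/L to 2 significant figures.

Nernst: E = (57.0/1) · log₁₀([out]/[in]), so log₁₀([out]/[in]) = -94.6 × 1 / 57.0 = -1.6596.
[out]/[in] = 10^(-1.6596) = 0.0219.
[out] = 0.0219 × 152 = 3.328 mmol/L.

3.3 mmol/L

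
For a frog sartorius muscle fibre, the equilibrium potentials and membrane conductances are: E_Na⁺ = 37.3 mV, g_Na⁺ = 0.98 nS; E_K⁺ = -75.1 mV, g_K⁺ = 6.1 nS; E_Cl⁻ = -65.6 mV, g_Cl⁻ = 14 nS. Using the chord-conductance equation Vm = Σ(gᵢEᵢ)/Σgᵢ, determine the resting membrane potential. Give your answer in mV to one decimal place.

Σ gᵢEᵢ = 0.98·(37.3) + 6.1·(-75.1) + 14·(-65.6) = -1339.96
Σ gᵢ = 0.98 + 6.1 + 14 = 21.08
Vm = -1339.96 / 21.08 = -63.57 mV

-63.6 mV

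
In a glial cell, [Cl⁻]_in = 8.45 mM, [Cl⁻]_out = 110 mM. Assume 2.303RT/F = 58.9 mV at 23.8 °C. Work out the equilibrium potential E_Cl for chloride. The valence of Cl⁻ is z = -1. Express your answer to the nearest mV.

E = (58.9/z) · log₁₀([Cl⁻]_out/[Cl⁻]_in) with z = -1.
For an anion, dividing by z = -1 reverses the sign.
= (58.9/-1) · log₁₀(110/8.45) = -58.90 · log₁₀(13.02)
= -58.90 · (1.1145) = -65.65 mV

-66 mV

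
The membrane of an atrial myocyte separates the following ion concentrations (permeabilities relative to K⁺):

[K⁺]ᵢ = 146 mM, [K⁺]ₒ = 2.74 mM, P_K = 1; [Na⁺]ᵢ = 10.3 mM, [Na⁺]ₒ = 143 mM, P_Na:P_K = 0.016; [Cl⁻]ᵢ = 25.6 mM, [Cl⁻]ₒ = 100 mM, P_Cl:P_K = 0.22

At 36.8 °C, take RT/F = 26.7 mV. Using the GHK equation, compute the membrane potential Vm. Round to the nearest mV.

Vm = 26.7 · ln[(Σ P·[cation]ₒ + Σ P·[anion]ᵢ) / (Σ P·[cation]ᵢ + Σ P·[anion]ₒ)]
Numerator = 1×2.74 + 0.016×143 + 0.22×25.6 = 10.66
Denominator = 1×146 + 0.016×10.3 + 0.22×100 = 168.2
Vm = 26.7 · ln(0.06339) = 26.7 × (-2.7584) = -73.65 mV

-74 mV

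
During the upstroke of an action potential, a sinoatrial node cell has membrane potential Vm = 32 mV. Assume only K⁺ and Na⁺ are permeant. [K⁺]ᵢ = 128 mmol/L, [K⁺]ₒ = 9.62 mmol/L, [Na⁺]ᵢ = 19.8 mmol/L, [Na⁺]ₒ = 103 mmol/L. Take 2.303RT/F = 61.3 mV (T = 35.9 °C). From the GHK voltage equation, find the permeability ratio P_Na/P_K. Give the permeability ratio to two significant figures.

Let α = P_Na/P_K. GHK: Vm = 61.3·log₁₀[(Kₒ + α·Naₒ)/(Kᵢ + α·Naᵢ)].
10^(Vm/61.3) = 10^(32.0/61.3) = 3.3268
So 3.3268·(Kᵢ + α·Naᵢ) = Kₒ + α·Naₒ → α = (3.3268·128.0 − 9.62) / (103.0 − 3.3268·19.8)
α = (425.8 − 9.62) / (103.0 − 65.87) = 416.2/37.13 = 11.21

11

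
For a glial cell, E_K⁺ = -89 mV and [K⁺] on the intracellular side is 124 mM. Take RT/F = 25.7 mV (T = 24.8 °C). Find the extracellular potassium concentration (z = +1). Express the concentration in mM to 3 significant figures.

3.89 mM

Nernst: E = (25.7/1) · ln([out]/[in]), so ln([out]/[in]) = -89.0 × 1 / 25.7 = -3.4630.
[out]/[in] = e^(-3.4630) = 0.03133.
[out] = 0.03133 × 124 = 3.885 mM.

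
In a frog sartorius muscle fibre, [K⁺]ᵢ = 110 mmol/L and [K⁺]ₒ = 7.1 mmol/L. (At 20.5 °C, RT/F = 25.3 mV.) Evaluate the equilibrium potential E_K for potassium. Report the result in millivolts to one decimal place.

E = (25.3/z) · ln([K⁺]_out/[K⁺]_in) with z = +1.
= (25.3/1) · ln(7.1/110) = 25.30 · ln(0.06455)
= 25.30 · (-2.7404) = -69.33 mV

-69.3 mV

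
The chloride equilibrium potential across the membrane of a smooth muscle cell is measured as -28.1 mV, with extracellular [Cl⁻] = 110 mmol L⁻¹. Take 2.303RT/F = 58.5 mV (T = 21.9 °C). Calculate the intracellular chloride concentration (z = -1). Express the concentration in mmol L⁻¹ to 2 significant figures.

36 mmol L⁻¹

Nernst: E = (58.5/-1) · log₁₀([out]/[in]), so log₁₀([out]/[in]) = -28.1 × -1 / 58.5 = 0.4803.
[out]/[in] = 10^(0.4803) = 3.022.
[in] = 110 / 3.022 = 36.4 mmol L⁻¹.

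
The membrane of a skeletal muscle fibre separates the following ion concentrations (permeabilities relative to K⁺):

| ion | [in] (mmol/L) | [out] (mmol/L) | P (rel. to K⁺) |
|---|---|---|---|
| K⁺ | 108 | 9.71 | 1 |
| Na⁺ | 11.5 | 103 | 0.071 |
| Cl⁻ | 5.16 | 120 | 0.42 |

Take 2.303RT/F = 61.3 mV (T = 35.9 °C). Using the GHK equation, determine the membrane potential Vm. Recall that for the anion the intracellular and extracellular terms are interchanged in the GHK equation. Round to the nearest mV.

-56 mV

Vm = 61.3 · log₁₀[(Σ P·[cation]ₒ + Σ P·[anion]ᵢ) / (Σ P·[cation]ᵢ + Σ P·[anion]ₒ)]
Numerator = 1×9.71 + 0.071×103 + 0.42×5.16 = 19.19
Denominator = 1×108 + 0.071×11.5 + 0.42×120 = 159.2
Vm = 61.3 · log₁₀(0.12053) = 61.3 × (-0.9189) = -56.33 mV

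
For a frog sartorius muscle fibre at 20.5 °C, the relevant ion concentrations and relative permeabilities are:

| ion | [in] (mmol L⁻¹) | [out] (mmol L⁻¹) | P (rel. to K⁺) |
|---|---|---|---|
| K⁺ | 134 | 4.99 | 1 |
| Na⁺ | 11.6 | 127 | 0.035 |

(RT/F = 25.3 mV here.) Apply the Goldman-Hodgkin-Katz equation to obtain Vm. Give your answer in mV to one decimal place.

Vm = 25.3 · ln[(Σ P·[cation]ₒ + Σ P·[anion]ᵢ) / (Σ P·[cation]ᵢ + Σ P·[anion]ₒ)]
Numerator = 1×4.99 + 0.035×127 = 9.435
Denominator = 1×134 + 0.035×11.6 = 134.4
Vm = 25.3 · ln(0.070198) = 25.3 × (-2.6564) = -67.21 mV

-67.2 mV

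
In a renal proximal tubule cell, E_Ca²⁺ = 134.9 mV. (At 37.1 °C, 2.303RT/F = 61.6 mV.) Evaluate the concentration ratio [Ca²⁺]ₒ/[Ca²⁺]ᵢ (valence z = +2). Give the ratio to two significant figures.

log₁₀([out]/[in]) = E·z/(61.6) = 134.9 × 2 / 61.6 = 4.3799
[out]/[in] = 10^(4.3799) = 2.398e+04

24000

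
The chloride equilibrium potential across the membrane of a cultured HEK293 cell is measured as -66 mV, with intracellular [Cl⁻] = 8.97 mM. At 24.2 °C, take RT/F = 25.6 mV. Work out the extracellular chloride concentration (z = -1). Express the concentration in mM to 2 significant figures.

Nernst: E = (25.6/-1) · ln([out]/[in]), so ln([out]/[in]) = -66.0 × -1 / 25.6 = 2.5781.
[out]/[in] = e^(2.5781) = 13.17.
[out] = 13.17 × 8.97 = 118.2 mM.

120 mM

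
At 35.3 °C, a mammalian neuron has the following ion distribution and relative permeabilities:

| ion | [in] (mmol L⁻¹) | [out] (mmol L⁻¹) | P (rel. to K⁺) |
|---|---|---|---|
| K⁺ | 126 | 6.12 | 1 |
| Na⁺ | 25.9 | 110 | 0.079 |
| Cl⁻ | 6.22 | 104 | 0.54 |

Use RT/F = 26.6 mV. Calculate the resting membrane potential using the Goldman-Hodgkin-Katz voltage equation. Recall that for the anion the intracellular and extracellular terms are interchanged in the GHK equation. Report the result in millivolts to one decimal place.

Vm = 26.6 · ln[(Σ P·[cation]ₒ + Σ P·[anion]ᵢ) / (Σ P·[cation]ᵢ + Σ P·[anion]ₒ)]
Numerator = 1×6.12 + 0.079×110 + 0.54×6.22 = 18.17
Denominator = 1×126 + 0.079×25.9 + 0.54×104 = 184.2
Vm = 26.6 · ln(0.098633) = 26.6 × (-2.3163) = -61.61 mV

-61.6 mV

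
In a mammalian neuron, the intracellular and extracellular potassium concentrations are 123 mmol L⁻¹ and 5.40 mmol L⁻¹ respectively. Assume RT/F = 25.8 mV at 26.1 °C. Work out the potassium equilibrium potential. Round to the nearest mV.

-81 mV

E = (25.8/z) · ln([K⁺]_out/[K⁺]_in) with z = +1.
= (25.8/1) · ln(5.40/123) = 25.80 · ln(0.0439)
= 25.80 · (-3.1258) = -80.65 mV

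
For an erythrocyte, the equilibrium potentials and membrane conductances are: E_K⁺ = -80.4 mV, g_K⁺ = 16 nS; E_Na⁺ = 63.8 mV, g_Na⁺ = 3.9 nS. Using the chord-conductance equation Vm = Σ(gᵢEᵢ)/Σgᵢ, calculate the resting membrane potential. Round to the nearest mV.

-52 mV

Σ gᵢEᵢ = 16·(-80.4) + 3.9·(63.8) = -1037.58
Σ gᵢ = 16 + 3.9 = 19.9
Vm = -1037.58 / 19.9 = -52.14 mV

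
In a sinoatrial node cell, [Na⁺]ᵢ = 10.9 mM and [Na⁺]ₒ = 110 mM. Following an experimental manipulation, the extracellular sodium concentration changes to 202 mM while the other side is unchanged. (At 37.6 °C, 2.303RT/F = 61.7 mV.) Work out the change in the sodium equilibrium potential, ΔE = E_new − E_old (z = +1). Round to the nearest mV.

E_old = (61.7/1)·log₁₀(110/10.9) = 61.94 mV
E_new = (61.7/1)·log₁₀(202/10.9) = 78.23 mV
ΔE = 78.23 − (61.94) = 16.29 mV

16 mV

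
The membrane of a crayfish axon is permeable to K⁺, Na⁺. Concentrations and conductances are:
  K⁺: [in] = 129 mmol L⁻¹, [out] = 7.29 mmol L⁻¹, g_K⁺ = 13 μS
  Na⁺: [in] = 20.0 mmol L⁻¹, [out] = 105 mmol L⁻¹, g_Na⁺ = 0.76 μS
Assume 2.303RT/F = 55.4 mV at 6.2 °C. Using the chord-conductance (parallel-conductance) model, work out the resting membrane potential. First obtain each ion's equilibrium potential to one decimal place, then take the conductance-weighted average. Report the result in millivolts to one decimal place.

E_K⁺ = (55.4/1)·log₁₀(7.29/129) = -69.1 mV
E_Na⁺ = (55.4/1)·log₁₀(105/20.0) = 39.9 mV
Vm = (Σ gᵢEᵢ)/(Σ gᵢ) = (13·-69.1 + 0.76·39.9) / (13 + 0.76)
= -867.98 / 13.76 = -63.08 mV

-63.1 mV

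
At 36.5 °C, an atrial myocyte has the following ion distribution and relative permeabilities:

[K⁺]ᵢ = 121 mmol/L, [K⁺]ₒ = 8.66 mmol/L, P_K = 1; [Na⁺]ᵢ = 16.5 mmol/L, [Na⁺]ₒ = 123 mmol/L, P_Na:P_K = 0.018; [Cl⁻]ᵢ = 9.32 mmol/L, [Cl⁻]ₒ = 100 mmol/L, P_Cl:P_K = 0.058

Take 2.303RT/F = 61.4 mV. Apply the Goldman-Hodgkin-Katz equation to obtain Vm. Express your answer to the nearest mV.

Vm = 61.4 · log₁₀[(Σ P·[cation]ₒ + Σ P·[anion]ᵢ) / (Σ P·[cation]ᵢ + Σ P·[anion]ₒ)]
Numerator = 1×8.66 + 0.018×123 + 0.058×9.32 = 11.41
Denominator = 1×121 + 0.018×16.5 + 0.058×100 = 127.1
Vm = 61.4 · log₁₀(0.08981) = 61.4 × (-1.0467) = -64.27 mV

-64 mV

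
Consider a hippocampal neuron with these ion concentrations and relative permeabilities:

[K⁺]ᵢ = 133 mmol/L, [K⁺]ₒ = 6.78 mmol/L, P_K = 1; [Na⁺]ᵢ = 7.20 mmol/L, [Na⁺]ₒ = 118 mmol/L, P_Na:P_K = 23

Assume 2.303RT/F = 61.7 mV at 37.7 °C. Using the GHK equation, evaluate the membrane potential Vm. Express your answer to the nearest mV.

Vm = 61.7 · log₁₀[(Σ P·[cation]ₒ + Σ P·[anion]ᵢ) / (Σ P·[cation]ᵢ + Σ P·[anion]ₒ)]
Numerator = 1×6.78 + 23×118 = 2721
Denominator = 1×133 + 23×7.20 = 298.6
Vm = 61.7 · log₁₀(9.1118) = 61.7 × (0.9596) = 59.21 mV

59 mV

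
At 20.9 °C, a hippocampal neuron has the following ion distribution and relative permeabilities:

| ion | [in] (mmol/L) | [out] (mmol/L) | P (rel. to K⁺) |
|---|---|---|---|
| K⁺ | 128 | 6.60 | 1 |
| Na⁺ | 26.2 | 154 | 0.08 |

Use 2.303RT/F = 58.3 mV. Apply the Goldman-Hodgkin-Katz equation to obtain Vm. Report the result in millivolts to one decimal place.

-48.8 mV

Vm = 58.3 · log₁₀[(Σ P·[cation]ₒ + Σ P·[anion]ᵢ) / (Σ P·[cation]ᵢ + Σ P·[anion]ₒ)]
Numerator = 1×6.60 + 0.08×154 = 18.92
Denominator = 1×128 + 0.08×26.2 = 130.1
Vm = 58.3 · log₁₀(0.14543) = 58.3 × (-0.8373) = -48.82 mV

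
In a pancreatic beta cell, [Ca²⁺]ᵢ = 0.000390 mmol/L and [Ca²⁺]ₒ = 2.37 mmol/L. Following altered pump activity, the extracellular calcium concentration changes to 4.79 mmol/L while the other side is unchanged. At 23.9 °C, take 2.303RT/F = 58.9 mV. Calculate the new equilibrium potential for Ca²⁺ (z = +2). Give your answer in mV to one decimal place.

120.4 mV

After the shift: [Ca²⁺]_out = 4.79, [Ca²⁺]_in = 0.000390 mmol/L.
E_new = (58.9/2)·log₁₀(4.79/0.000390) = 29.45 · (4.0893) = 120.43 mV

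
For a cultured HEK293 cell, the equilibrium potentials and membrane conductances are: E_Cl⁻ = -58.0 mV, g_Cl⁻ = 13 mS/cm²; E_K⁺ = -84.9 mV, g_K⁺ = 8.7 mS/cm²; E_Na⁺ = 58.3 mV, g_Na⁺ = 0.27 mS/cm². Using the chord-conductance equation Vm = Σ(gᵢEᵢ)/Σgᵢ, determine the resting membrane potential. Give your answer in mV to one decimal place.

-67.2 mV

Σ gᵢEᵢ = 13·(-58.0) + 8.7·(-84.9) + 0.27·(58.3) = -1476.89
Σ gᵢ = 13 + 8.7 + 0.27 = 21.97
Vm = -1476.89 / 21.97 = -67.22 mV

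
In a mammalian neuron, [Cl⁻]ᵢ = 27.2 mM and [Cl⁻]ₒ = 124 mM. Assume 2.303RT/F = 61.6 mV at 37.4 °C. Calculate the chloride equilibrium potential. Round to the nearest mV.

-41 mV

E = (61.6/z) · log₁₀([Cl⁻]_out/[Cl⁻]_in) with z = -1.
For an anion, dividing by z = -1 reverses the sign.
= (61.6/-1) · log₁₀(124/27.2) = -61.60 · log₁₀(4.559)
= -61.60 · (0.6589) = -40.59 mV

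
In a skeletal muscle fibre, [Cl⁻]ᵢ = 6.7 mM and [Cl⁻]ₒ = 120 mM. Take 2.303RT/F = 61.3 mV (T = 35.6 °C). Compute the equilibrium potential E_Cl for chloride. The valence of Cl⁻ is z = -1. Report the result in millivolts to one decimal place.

E = (61.3/z) · log₁₀([Cl⁻]_out/[Cl⁻]_in) with z = -1.
For an anion, dividing by z = -1 reverses the sign.
= (61.3/-1) · log₁₀(120/6.7) = -61.30 · log₁₀(17.91)
= -61.30 · (1.2531) = -76.82 mV

-76.8 mV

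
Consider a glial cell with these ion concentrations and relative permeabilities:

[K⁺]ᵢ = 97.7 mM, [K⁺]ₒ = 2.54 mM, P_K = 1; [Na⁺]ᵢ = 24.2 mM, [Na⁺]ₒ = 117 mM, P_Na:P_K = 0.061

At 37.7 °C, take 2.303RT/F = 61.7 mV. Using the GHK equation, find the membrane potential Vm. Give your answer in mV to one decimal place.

-62.4 mV

Vm = 61.7 · log₁₀[(Σ P·[cation]ₒ + Σ P·[anion]ᵢ) / (Σ P·[cation]ᵢ + Σ P·[anion]ₒ)]
Numerator = 1×2.54 + 0.061×117 = 9.677
Denominator = 1×97.7 + 0.061×24.2 = 99.18
Vm = 61.7 · log₁₀(0.097574) = 61.7 × (-1.0107) = -62.36 mV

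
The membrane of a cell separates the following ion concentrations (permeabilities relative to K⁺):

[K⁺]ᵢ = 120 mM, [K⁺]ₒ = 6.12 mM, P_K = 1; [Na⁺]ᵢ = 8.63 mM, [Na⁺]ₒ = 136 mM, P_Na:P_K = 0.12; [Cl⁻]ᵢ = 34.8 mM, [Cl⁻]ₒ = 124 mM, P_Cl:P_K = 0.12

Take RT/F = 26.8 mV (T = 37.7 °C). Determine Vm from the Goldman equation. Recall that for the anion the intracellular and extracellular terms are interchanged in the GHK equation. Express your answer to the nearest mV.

-44 mV

Vm = 26.8 · ln[(Σ P·[cation]ₒ + Σ P·[anion]ᵢ) / (Σ P·[cation]ᵢ + Σ P·[anion]ₒ)]
Numerator = 1×6.12 + 0.12×136 + 0.12×34.8 = 26.62
Denominator = 1×120 + 0.12×8.63 + 0.12×124 = 135.9
Vm = 26.8 · ln(0.19583) = 26.8 × (-1.6305) = -43.70 mV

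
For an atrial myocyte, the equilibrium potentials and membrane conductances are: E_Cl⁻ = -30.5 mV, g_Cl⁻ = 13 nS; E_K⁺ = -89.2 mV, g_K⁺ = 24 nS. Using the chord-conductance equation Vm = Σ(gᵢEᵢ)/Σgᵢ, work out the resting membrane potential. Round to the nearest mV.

Σ gᵢEᵢ = 13·(-30.5) + 24·(-89.2) = -2537.30
Σ gᵢ = 13 + 24 = 37
Vm = -2537.30 / 37 = -68.58 mV

-69 mV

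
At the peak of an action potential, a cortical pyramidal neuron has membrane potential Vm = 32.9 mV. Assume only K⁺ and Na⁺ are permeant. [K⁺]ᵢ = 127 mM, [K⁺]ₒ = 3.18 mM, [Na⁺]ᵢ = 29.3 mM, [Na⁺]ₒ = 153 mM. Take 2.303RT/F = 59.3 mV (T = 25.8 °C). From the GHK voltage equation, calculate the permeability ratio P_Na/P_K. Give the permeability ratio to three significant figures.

9.45

Let α = P_Na/P_K. GHK: Vm = 59.3·log₁₀[(Kₒ + α·Naₒ)/(Kᵢ + α·Naᵢ)].
10^(Vm/59.3) = 10^(32.9/59.3) = 3.5876
So 3.5876·(Kᵢ + α·Naᵢ) = Kₒ + α·Naₒ → α = (3.5876·127.0 − 3.18) / (153.0 − 3.5876·29.3)
α = (455.6 − 3.18) / (153.0 − 105.1) = 452.4/47.88 = 9.449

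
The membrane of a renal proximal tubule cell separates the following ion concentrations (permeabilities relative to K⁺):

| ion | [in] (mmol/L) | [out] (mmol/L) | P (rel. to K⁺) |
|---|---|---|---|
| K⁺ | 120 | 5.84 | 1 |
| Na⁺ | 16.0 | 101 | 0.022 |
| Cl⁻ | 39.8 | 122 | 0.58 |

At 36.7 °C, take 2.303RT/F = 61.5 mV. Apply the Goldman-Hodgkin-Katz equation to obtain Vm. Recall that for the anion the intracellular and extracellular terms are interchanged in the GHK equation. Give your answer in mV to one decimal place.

-48.5 mV

Vm = 61.5 · log₁₀[(Σ P·[cation]ₒ + Σ P·[anion]ᵢ) / (Σ P·[cation]ᵢ + Σ P·[anion]ₒ)]
Numerator = 1×5.84 + 0.022×101 + 0.58×39.8 = 31.15
Denominator = 1×120 + 0.022×16.0 + 0.58×122 = 191.1
Vm = 61.5 · log₁₀(0.16297) = 61.5 × (-0.7879) = -48.45 mV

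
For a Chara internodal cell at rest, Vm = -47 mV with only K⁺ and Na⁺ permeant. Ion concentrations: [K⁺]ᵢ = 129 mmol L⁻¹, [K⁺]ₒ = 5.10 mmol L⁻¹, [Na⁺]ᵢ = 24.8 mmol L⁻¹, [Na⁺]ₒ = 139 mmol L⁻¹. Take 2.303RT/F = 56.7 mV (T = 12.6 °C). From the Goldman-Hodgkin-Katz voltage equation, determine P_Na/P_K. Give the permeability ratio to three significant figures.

Let α = P_Na/P_K. GHK: Vm = 56.7·log₁₀[(Kₒ + α·Naₒ)/(Kᵢ + α·Naᵢ)].
10^(Vm/56.7) = 10^(-47.0/56.7) = 0.14828
So 0.14828·(Kᵢ + α·Naᵢ) = Kₒ + α·Naₒ → α = (0.14828·129.0 − 5.1) / (139.0 − 0.14828·24.8)
α = (19.13 − 5.1) / (139.0 − 3.677) = 14.03/135.3 = 0.1037

0.104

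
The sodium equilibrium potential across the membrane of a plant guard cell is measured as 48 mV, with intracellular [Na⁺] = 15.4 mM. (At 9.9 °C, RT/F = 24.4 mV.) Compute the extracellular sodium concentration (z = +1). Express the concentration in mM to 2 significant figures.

110 mM

Nernst: E = (24.4/1) · ln([out]/[in]), so ln([out]/[in]) = 48.0 × 1 / 24.4 = 1.9672.
[out]/[in] = e^(1.9672) = 7.151.
[out] = 7.151 × 15.4 = 110.1 mM.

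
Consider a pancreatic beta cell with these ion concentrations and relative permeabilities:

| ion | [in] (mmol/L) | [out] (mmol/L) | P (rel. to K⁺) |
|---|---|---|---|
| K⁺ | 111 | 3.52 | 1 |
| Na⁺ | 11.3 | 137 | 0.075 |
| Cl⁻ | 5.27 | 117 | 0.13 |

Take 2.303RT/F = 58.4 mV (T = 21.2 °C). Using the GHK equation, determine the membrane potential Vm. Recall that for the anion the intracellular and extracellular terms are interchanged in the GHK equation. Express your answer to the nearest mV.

Vm = 58.4 · log₁₀[(Σ P·[cation]ₒ + Σ P·[anion]ᵢ) / (Σ P·[cation]ᵢ + Σ P·[anion]ₒ)]
Numerator = 1×3.52 + 0.075×137 + 0.13×5.27 = 14.48
Denominator = 1×111 + 0.075×11.3 + 0.13×117 = 127.1
Vm = 58.4 · log₁₀(0.11396) = 58.4 × (-0.9432) = -55.08 mV

-55 mV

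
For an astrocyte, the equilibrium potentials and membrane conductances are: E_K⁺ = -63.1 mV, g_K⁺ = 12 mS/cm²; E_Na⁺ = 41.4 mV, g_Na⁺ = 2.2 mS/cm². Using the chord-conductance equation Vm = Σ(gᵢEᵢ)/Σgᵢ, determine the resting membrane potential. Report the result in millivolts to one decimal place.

Σ gᵢEᵢ = 12·(-63.1) + 2.2·(41.4) = -666.12
Σ gᵢ = 12 + 2.2 = 14.2
Vm = -666.12 / 14.2 = -46.91 mV

-46.9 mV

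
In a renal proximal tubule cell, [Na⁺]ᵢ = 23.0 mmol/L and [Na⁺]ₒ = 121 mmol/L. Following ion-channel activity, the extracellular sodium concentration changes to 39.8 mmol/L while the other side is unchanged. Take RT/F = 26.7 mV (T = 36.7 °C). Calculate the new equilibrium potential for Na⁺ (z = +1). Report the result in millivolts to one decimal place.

After the shift: [Na⁺]_out = 39.8, [Na⁺]_in = 23.0 mmol/L.
E_new = (26.7/1)·ln(39.8/23.0) = 26.70 · (0.5484) = 14.64 mV

14.6 mV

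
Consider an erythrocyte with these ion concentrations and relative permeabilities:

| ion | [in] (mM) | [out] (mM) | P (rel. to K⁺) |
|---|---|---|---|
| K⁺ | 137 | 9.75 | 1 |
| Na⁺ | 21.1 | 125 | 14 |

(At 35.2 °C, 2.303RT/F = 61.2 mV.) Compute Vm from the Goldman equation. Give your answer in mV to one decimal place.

37.3 mV

Vm = 61.2 · log₁₀[(Σ P·[cation]ₒ + Σ P·[anion]ᵢ) / (Σ P·[cation]ᵢ + Σ P·[anion]ₒ)]
Numerator = 1×9.75 + 14×125 = 1760
Denominator = 1×137 + 14×21.1 = 432.4
Vm = 61.2 · log₁₀(4.0697) = 61.2 × (0.6096) = 37.31 mV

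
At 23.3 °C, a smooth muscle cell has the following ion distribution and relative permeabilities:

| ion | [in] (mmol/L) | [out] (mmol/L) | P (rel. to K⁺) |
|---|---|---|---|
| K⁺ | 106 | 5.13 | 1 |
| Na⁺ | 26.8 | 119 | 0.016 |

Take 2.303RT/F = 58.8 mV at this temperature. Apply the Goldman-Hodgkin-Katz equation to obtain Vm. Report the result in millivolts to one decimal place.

-69.4 mV

Vm = 58.8 · log₁₀[(Σ P·[cation]ₒ + Σ P·[anion]ᵢ) / (Σ P·[cation]ᵢ + Σ P·[anion]ₒ)]
Numerator = 1×5.13 + 0.016×119 = 7.034
Denominator = 1×106 + 0.016×26.8 = 106.4
Vm = 58.8 · log₁₀(0.066091) = 58.8 × (-1.1799) = -69.38 mV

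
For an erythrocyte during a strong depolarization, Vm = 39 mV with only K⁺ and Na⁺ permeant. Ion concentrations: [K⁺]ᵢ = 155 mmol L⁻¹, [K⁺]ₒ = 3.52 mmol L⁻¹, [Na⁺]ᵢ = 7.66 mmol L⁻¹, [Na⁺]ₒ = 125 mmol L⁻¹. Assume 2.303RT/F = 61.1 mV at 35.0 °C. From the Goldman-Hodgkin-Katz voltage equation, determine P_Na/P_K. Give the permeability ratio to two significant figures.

7.3

Let α = P_Na/P_K. GHK: Vm = 61.1·log₁₀[(Kₒ + α·Naₒ)/(Kᵢ + α·Naᵢ)].
10^(Vm/61.1) = 10^(39.0/61.1) = 4.3481
So 4.3481·(Kᵢ + α·Naᵢ) = Kₒ + α·Naₒ → α = (4.3481·155.0 − 3.52) / (125.0 − 4.3481·7.66)
α = (674 − 3.52) / (125.0 − 33.31) = 670.4/91.69 = 7.312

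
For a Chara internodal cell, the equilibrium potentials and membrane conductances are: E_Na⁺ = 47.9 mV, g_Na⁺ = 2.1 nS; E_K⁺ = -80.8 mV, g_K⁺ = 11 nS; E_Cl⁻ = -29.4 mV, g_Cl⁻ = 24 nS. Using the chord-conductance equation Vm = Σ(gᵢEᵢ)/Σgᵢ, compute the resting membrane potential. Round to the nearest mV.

-40 mV

Σ gᵢEᵢ = 2.1·(47.9) + 11·(-80.8) + 24·(-29.4) = -1493.81
Σ gᵢ = 2.1 + 11 + 24 = 37.1
Vm = -1493.81 / 37.1 = -40.26 mV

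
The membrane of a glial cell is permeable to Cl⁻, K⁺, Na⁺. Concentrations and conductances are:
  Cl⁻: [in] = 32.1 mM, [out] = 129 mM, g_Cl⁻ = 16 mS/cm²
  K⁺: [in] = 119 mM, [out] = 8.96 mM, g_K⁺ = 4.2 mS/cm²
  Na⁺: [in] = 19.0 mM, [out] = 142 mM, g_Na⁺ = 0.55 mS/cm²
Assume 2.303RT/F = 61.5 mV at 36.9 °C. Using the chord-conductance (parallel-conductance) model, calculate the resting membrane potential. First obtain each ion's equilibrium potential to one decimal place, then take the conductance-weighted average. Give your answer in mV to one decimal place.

-41.2 mV

E_Cl⁻ = (61.5/-1)·log₁₀(129/32.1) = -37.2 mV
E_K⁺ = (61.5/1)·log₁₀(8.96/119) = -69.1 mV
E_Na⁺ = (61.5/1)·log₁₀(142/19.0) = 53.7 mV
Vm = (Σ gᵢEᵢ)/(Σ gᵢ) = (16·-37.2 + 4.2·-69.1 + 0.55·53.7) / (16 + 4.2 + 0.55)
= -855.88 / 20.75 = -41.25 mV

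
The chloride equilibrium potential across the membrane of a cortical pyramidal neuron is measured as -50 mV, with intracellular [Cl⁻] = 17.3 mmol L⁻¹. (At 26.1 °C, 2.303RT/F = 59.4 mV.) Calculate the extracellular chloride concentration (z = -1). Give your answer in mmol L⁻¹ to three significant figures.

Nernst: E = (59.4/-1) · log₁₀([out]/[in]), so log₁₀([out]/[in]) = -50.0 × -1 / 59.4 = 0.8418.
[out]/[in] = 10^(0.8418) = 6.946.
[out] = 6.946 × 17.3 = 120.2 mmol L⁻¹.

120 mmol L⁻¹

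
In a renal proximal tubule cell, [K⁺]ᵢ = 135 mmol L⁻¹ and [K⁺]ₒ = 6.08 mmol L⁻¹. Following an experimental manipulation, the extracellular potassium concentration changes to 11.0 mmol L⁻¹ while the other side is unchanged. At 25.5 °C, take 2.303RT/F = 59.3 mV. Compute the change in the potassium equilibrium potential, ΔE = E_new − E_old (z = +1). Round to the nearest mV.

E_old = (59.3/1)·log₁₀(6.08/135) = -79.84 mV
E_new = (59.3/1)·log₁₀(11.0/135) = -64.57 mV
ΔE = -64.57 − (-79.84) = 15.27 mV

15 mV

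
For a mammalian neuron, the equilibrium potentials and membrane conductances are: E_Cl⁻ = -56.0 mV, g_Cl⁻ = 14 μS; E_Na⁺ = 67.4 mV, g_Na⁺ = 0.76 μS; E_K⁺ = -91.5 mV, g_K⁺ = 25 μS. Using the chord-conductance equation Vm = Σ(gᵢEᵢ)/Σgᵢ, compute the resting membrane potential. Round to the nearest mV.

Σ gᵢEᵢ = 14·(-56.0) + 0.76·(67.4) + 25·(-91.5) = -3020.28
Σ gᵢ = 14 + 0.76 + 25 = 39.76
Vm = -3020.28 / 39.76 = -75.96 mV

-76 mV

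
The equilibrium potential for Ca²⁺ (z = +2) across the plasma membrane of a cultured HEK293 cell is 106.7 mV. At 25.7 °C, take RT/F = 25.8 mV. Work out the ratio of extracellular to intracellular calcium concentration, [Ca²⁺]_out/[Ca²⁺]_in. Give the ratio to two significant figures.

ln([out]/[in]) = E·z/(25.8) = 106.7 × 2 / 25.8 = 8.2713
[out]/[in] = e^(8.2713) = 3910

3900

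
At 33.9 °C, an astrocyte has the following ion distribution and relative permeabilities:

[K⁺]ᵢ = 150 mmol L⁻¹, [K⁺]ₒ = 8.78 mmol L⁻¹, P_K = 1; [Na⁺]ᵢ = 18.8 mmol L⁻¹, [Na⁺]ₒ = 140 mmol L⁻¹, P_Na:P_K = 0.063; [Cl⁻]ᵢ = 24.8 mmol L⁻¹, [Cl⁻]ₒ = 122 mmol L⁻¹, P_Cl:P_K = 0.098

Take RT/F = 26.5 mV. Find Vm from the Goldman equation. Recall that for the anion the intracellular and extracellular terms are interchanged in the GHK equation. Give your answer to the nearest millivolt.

-56 mV

Vm = 26.5 · ln[(Σ P·[cation]ₒ + Σ P·[anion]ᵢ) / (Σ P·[cation]ᵢ + Σ P·[anion]ₒ)]
Numerator = 1×8.78 + 0.063×140 + 0.098×24.8 = 20.03
Denominator = 1×150 + 0.063×18.8 + 0.098×122 = 163.1
Vm = 26.5 · ln(0.12278) = 26.5 × (-2.0974) = -55.58 mV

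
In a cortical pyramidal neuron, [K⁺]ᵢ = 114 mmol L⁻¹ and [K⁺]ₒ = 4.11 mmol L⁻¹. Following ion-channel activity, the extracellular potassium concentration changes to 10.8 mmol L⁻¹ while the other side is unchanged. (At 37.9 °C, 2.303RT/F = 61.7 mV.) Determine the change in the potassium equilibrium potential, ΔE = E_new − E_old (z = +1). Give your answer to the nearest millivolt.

E_old = (61.7/1)·log₁₀(4.11/114) = -89.04 mV
E_new = (61.7/1)·log₁₀(10.8/114) = -63.15 mV
ΔE = -63.15 − (-89.04) = 25.89 mV

26 mV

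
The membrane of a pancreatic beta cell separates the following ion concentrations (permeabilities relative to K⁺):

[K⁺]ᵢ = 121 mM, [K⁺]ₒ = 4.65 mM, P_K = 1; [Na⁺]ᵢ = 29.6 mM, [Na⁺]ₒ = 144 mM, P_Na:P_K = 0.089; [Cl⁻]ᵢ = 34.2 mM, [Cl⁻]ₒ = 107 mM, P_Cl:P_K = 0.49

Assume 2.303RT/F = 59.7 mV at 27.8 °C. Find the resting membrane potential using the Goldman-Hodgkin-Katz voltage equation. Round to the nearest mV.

-42 mV

Vm = 59.7 · log₁₀[(Σ P·[cation]ₒ + Σ P·[anion]ᵢ) / (Σ P·[cation]ᵢ + Σ P·[anion]ₒ)]
Numerator = 1×4.65 + 0.089×144 + 0.49×34.2 = 34.22
Denominator = 1×121 + 0.089×29.6 + 0.49×107 = 176.1
Vm = 59.7 · log₁₀(0.19438) = 59.7 × (-0.7113) = -42.47 mV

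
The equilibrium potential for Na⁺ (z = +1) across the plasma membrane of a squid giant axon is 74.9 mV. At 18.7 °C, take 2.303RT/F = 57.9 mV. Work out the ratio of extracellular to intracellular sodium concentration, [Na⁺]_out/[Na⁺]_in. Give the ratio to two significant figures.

20

log₁₀([out]/[in]) = E·z/(57.9) = 74.9 × 1 / 57.9 = 1.2936
[out]/[in] = 10^(1.2936) = 19.66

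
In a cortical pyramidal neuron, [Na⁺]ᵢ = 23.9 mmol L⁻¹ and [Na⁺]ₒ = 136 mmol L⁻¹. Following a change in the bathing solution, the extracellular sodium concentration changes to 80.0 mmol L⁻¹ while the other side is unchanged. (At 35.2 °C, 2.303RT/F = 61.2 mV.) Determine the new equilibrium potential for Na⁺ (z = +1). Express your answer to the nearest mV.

After the shift: [Na⁺]_out = 80.0, [Na⁺]_in = 23.9 mmol L⁻¹.
E_new = (61.2/1)·log₁₀(80.0/23.9) = 61.20 · (0.5247) = 32.11 mV

32 mV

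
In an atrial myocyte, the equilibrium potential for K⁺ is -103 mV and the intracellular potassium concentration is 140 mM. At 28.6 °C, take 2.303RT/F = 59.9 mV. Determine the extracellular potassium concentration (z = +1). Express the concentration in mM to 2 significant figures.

2.7 mM

Nernst: E = (59.9/1) · log₁₀([out]/[in]), so log₁₀([out]/[in]) = -103.0 × 1 / 59.9 = -1.7195.
[out]/[in] = 10^(-1.7195) = 0.01908.
[out] = 0.01908 × 140 = 2.671 mM.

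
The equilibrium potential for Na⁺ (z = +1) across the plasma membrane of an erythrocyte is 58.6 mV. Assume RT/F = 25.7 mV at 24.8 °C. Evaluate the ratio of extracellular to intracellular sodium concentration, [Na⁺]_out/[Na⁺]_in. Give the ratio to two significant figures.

ln([out]/[in]) = E·z/(25.7) = 58.6 × 1 / 25.7 = 2.2802
[out]/[in] = e^(2.2802) = 9.778

9.8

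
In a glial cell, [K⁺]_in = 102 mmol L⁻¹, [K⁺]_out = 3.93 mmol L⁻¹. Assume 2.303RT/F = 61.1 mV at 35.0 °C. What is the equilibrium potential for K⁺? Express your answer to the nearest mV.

-86 mV

E = (61.1/z) · log₁₀([K⁺]_out/[K⁺]_in) with z = +1.
= (61.1/1) · log₁₀(3.93/102) = 61.10 · log₁₀(0.03853)
= 61.10 · (-1.4142) = -86.41 mV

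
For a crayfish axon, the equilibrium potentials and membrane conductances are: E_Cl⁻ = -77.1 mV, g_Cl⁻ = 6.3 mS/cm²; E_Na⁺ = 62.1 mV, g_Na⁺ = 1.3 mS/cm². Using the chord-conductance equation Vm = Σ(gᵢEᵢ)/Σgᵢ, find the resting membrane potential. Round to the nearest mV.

Σ gᵢEᵢ = 6.3·(-77.1) + 1.3·(62.1) = -405.00
Σ gᵢ = 6.3 + 1.3 = 7.6
Vm = -405.00 / 7.6 = -53.29 mV

-53 mV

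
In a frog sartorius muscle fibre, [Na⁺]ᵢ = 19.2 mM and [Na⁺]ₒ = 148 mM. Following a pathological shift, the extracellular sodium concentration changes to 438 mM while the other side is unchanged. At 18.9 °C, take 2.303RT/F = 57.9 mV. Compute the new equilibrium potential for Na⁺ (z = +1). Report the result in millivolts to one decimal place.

78.6 mV

After the shift: [Na⁺]_out = 438, [Na⁺]_in = 19.2 mM.
E_new = (57.9/1)·log₁₀(438/19.2) = 57.90 · (1.3582) = 78.64 mV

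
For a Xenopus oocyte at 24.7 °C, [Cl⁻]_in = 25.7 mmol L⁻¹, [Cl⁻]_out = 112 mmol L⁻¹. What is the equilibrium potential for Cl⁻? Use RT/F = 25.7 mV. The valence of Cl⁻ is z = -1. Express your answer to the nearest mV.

E = (25.7/z) · ln([Cl⁻]_out/[Cl⁻]_in) with z = -1.
For an anion, dividing by z = -1 reverses the sign.
= (25.7/-1) · ln(112/25.7) = -25.70 · ln(4.358)
= -25.70 · (1.4720) = -37.83 mV

-38 mV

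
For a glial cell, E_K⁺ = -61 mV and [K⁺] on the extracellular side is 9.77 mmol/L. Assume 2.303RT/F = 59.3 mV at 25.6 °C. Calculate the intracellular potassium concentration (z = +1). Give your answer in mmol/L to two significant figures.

100 mmol/L

Nernst: E = (59.3/1) · log₁₀([out]/[in]), so log₁₀([out]/[in]) = -61.0 × 1 / 59.3 = -1.0287.
[out]/[in] = 10^(-1.0287) = 0.09361.
[in] = 9.77 / 0.09361 = 104.4 mmol/L.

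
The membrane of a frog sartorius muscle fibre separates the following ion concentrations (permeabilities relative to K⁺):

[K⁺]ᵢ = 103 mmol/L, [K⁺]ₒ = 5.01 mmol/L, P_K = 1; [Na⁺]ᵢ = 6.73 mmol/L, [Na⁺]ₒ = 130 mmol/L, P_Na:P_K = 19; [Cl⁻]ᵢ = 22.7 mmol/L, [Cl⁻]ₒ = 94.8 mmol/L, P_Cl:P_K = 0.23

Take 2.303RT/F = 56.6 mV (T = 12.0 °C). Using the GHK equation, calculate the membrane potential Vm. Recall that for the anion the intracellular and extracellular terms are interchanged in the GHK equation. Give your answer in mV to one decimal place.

56.1 mV

Vm = 56.6 · log₁₀[(Σ P·[cation]ₒ + Σ P·[anion]ᵢ) / (Σ P·[cation]ᵢ + Σ P·[anion]ₒ)]
Numerator = 1×5.01 + 19×130 + 0.23×22.7 = 2480
Denominator = 1×103 + 19×6.73 + 0.23×94.8 = 252.7
Vm = 56.6 · log₁₀(9.8159) = 56.6 × (0.9919) = 56.14 mV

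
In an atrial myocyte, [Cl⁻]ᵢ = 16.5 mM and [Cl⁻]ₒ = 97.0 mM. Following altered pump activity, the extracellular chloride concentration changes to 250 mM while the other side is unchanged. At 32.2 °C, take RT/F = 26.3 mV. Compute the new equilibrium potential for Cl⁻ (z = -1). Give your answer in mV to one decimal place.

-71.5 mV

After the shift: [Cl⁻]_out = 250, [Cl⁻]_in = 16.5 mM.
E_new = (26.3/-1)·ln(250/16.5) = -26.30 · (2.7181) = -71.49 mV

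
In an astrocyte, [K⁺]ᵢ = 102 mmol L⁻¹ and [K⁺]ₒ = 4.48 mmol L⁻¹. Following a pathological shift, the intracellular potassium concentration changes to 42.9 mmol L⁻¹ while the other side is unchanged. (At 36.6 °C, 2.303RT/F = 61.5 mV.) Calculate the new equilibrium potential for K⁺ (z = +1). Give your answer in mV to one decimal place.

-60.3 mV

After the shift: [K⁺]_out = 4.48, [K⁺]_in = 42.9 mmol L⁻¹.
E_new = (61.5/1)·log₁₀(4.48/42.9) = 61.50 · (-0.9812) = -60.34 mV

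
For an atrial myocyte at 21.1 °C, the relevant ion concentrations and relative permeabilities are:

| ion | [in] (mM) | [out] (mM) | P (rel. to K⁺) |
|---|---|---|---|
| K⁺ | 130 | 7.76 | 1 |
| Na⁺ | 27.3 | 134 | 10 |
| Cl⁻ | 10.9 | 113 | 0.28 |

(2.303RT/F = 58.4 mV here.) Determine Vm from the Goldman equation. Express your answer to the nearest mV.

Vm = 58.4 · log₁₀[(Σ P·[cation]ₒ + Σ P·[anion]ᵢ) / (Σ P·[cation]ᵢ + Σ P·[anion]ₒ)]
Numerator = 1×7.76 + 10×134 + 0.28×10.9 = 1351
Denominator = 1×130 + 10×27.3 + 0.28×113 = 434.6
Vm = 58.4 · log₁₀(3.1079) = 58.4 × (0.4925) = 28.76 mV

29 mV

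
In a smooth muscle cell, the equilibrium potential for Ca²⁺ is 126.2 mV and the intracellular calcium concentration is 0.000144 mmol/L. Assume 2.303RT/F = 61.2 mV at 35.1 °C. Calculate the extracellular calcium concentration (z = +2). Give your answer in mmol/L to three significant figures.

1.92 mmol/L

Nernst: E = (61.2/2) · log₁₀([out]/[in]), so log₁₀([out]/[in]) = 126.2 × 2 / 61.2 = 4.1242.
[out]/[in] = 10^(4.1242) = 1.331e+04.
[out] = 1.331e+04 × 0.000144 = 1.917 mmol/L.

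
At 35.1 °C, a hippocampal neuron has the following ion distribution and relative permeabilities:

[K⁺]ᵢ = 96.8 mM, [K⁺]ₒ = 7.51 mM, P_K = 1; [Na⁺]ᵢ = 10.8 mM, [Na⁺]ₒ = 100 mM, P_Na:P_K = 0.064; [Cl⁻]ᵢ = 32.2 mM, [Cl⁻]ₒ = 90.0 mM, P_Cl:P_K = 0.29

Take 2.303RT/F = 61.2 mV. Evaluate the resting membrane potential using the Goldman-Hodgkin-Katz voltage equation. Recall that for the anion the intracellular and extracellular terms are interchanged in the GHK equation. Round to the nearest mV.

Vm = 61.2 · log₁₀[(Σ P·[cation]ₒ + Σ P·[anion]ᵢ) / (Σ P·[cation]ᵢ + Σ P·[anion]ₒ)]
Numerator = 1×7.51 + 0.064×100 + 0.29×32.2 = 23.25
Denominator = 1×96.8 + 0.064×10.8 + 0.29×90.0 = 123.6
Vm = 61.2 · log₁₀(0.1881) = 61.2 × (-0.7256) = -44.41 mV

-44 mV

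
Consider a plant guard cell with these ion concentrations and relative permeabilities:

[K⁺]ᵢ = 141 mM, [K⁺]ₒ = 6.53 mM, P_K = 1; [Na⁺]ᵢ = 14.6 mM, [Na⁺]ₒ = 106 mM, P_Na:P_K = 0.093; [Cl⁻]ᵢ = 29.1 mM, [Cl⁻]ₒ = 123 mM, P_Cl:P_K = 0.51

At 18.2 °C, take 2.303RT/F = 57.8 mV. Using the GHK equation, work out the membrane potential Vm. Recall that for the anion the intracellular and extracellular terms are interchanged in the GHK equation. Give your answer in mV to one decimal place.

-47.2 mV

Vm = 57.8 · log₁₀[(Σ P·[cation]ₒ + Σ P·[anion]ᵢ) / (Σ P·[cation]ᵢ + Σ P·[anion]ₒ)]
Numerator = 1×6.53 + 0.093×106 + 0.51×29.1 = 31.23
Denominator = 1×141 + 0.093×14.6 + 0.51×123 = 205.1
Vm = 57.8 · log₁₀(0.15227) = 57.8 × (-0.8174) = -47.24 mV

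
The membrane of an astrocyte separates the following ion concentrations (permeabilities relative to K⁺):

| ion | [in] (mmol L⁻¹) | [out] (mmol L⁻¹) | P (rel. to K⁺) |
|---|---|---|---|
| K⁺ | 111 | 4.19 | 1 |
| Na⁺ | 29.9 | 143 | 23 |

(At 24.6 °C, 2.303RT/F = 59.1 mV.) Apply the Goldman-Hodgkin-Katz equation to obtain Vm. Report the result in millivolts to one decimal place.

Vm = 59.1 · log₁₀[(Σ P·[cation]ₒ + Σ P·[anion]ᵢ) / (Σ P·[cation]ᵢ + Σ P·[anion]ₒ)]
Numerator = 1×4.19 + 23×143 = 3293
Denominator = 1×111 + 23×29.9 = 798.7
Vm = 59.1 · log₁₀(4.1232) = 59.1 × (0.6152) = 36.36 mV

36.4 mV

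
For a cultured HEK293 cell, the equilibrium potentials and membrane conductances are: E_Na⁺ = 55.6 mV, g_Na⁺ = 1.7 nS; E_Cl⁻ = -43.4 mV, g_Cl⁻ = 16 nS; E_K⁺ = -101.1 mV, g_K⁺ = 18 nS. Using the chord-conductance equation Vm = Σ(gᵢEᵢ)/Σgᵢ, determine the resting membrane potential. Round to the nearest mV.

-68 mV

Σ gᵢEᵢ = 1.7·(55.6) + 16·(-43.4) + 18·(-101.1) = -2419.68
Σ gᵢ = 1.7 + 16 + 18 = 35.7
Vm = -2419.68 / 35.7 = -67.78 mV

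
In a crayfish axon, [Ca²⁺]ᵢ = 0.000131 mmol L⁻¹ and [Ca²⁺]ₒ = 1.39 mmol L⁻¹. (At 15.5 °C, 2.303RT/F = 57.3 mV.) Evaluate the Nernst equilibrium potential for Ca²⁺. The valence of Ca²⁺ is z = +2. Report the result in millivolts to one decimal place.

E = (57.3/z) · log₁₀([Ca²⁺]_out/[Ca²⁺]_in) with z = +2.
= (57.3/2) · log₁₀(1.39/0.000131) = 28.65 · log₁₀(1.061e+04)
= 28.65 · (4.0257) = 115.34 mV

115.3 mV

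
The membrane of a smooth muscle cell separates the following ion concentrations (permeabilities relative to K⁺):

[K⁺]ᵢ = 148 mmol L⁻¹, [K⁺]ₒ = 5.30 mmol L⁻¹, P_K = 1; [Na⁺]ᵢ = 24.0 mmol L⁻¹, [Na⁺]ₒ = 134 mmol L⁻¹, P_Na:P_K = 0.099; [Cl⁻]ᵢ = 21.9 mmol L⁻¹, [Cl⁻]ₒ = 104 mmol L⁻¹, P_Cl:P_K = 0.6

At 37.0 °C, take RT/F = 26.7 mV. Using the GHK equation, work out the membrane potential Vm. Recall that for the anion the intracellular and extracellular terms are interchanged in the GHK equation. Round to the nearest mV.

-51 mV

Vm = 26.7 · ln[(Σ P·[cation]ₒ + Σ P·[anion]ᵢ) / (Σ P·[cation]ᵢ + Σ P·[anion]ₒ)]
Numerator = 1×5.30 + 0.099×134 + 0.6×21.9 = 31.71
Denominator = 1×148 + 0.099×24.0 + 0.6×104 = 212.8
Vm = 26.7 · ln(0.14901) = 26.7 × (-1.9037) = -50.83 mV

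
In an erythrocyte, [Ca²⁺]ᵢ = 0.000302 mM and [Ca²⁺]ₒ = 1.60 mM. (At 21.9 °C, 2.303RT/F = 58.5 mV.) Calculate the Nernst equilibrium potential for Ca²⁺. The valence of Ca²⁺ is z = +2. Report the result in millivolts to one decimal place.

108.9 mV

E = (58.5/z) · log₁₀([Ca²⁺]_out/[Ca²⁺]_in) with z = +2.
= (58.5/2) · log₁₀(1.60/0.000302) = 29.25 · log₁₀(5298)
= 29.25 · (3.7241) = 108.93 mV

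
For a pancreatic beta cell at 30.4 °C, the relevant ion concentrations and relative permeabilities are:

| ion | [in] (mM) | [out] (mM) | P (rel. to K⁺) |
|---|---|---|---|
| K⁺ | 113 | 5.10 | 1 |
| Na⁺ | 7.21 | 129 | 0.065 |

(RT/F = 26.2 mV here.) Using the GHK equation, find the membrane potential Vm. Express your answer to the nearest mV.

-56 mV

Vm = 26.2 · ln[(Σ P·[cation]ₒ + Σ P·[anion]ᵢ) / (Σ P·[cation]ᵢ + Σ P·[anion]ₒ)]
Numerator = 1×5.10 + 0.065×129 = 13.48
Denominator = 1×113 + 0.065×7.21 = 113.5
Vm = 26.2 · ln(0.11884) = 26.2 × (-2.1299) = -55.80 mV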